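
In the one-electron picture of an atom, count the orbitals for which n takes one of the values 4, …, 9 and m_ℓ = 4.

15

Per-shell orbital counts meeting the constraint:
n=5 → 1; n=6 → 2; n=7 → 3; n=8 → 4; n=9 → 5.
Total orbitals: 1 + 2 + 3 + 4 + 5 = 15.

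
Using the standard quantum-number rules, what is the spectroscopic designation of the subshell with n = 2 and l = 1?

l = 1 corresponds to the letter 'p', so the subshell is 2p.

2p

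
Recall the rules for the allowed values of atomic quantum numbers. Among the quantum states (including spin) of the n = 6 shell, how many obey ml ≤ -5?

2

With n = 6 the allowed l are 0, 1, …, 5.
The (l, ml) pairs meeting ml ≤ -5 give: l=5 → 1.
Orbitals: 1. Each orbital carries two spin states, so 1 × 2 = 2 states.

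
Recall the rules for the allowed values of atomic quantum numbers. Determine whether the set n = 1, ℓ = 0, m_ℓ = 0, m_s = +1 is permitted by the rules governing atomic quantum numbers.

No

The spin quantum number for an electron can only be m_s = +1/2 or −1/2; m_s = +1 is not one of those.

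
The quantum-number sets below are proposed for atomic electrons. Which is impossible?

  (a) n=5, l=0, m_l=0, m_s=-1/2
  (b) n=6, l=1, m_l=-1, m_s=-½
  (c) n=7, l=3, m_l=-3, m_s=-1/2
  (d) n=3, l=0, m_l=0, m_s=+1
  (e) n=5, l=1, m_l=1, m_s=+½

(d) has m_s = +1, but an electron's spin must be ±1/2.
The remaining sets (a), (b), (c), (e) satisfy all four rules.

(d)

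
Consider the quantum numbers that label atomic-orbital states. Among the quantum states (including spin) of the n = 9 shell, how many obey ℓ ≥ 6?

90

Contributions: ℓ=6 → 13; ℓ=7 → 15; ℓ=8 → 17.
Orbitals: 13 + 15 + 17 = 45. Each orbital carries two spin states, so 45 × 2 = 90 states.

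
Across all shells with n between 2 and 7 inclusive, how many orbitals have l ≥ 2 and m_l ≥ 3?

Treat each shell separately and count matching orbitals:
n=4 → 1; n=5 → 3; n=6 → 6; n=7 → 10.
Total orbitals: 1 + 3 + 6 + 10 = 20.

20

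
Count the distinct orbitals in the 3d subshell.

5

A subshell has 2l+1 orbitals; with l = 2, that's 5.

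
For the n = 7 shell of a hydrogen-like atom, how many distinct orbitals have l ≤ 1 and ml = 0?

With n = 7 the allowed l are 0, 1, …, 6.
Per l-value: l=0 → 1; l=1 → 1.
Total orbitals: 1 + 1 = 2.

2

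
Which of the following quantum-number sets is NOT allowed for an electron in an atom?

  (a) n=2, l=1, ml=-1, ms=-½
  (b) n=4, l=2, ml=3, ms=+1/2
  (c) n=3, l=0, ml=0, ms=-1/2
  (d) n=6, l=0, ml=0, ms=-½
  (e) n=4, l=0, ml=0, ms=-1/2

(b) has |ml| = 3 > l = 2, violating −l ≤ ml ≤ l.
The remaining sets (a), (c), (d), (e) satisfy all four rules.

(b)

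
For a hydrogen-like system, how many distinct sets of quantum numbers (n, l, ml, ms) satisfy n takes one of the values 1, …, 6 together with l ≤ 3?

Count contributing orbitals for each principal shell:
n=1 → 1; n=2 → 4; n=3 → 9; n=4 → 16; n=5 → 16; n=6 → 16.
Orbitals: 1 + 4 + 9 + 16 + 16 + 16 = 62. Including both spin states (ms = ±1/2) gives 2 × 62 = 124 states.

124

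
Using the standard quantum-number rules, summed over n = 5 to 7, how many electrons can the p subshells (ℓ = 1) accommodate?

18

A p subshell (ℓ = 1) exists for every n ≥ 2, so shells n = 5, 6, 7 each contribute one — 3 subshells.
Since each p subshell holds 2(2·1+1) = 6 electrons, the total is 3 × 6 = 18.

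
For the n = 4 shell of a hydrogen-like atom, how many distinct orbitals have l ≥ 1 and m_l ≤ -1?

6

Orbitals with l ≥ 1 and m_l ≤ -1, by l: l=1 → 1; l=2 → 2; l=3 → 3.
Total orbitals: 1 + 2 + 3 = 6.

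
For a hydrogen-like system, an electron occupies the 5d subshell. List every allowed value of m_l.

The 5d subshell has l = 2, and m_l takes every integer from −l to +l. With l = 2 that gives the 5 values -2, -1, 0, 1, 2.

-2, -1, 0, 1, 2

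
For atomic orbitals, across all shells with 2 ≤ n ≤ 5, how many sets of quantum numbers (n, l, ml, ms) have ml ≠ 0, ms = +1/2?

Count contributing orbitals for each principal shell:
n=2 → 2; n=3 → 6; n=4 → 12; n=5 → 20.
Orbitals: 2 + 6 + 12 + 20 = 40. With ms fixed to +1/2 there is one state per orbital, so 40 states.

40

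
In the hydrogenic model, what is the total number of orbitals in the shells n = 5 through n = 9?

Shell n has n² orbitals: 5²=25 + 6²=36 + 7²=49 + 8²=64 + 9²=81 = 255 orbitals.

255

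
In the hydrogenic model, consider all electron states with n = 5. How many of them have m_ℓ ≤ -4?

2

For n = 5, ℓ ranges over 0 … 4.
The (ℓ, m_ℓ) pairs meeting m_ℓ ≤ -4 give: ℓ=4 → 1.
Orbitals: 1. Each orbital carries two spin states, so 1 × 2 = 2 states.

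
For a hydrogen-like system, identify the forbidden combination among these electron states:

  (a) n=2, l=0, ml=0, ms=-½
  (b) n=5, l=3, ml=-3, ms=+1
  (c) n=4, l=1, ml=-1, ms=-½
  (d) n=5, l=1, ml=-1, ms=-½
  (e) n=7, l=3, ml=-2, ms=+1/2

(b) has ms = +1, but an electron's spin must be ±1/2.
The remaining sets (a), (c), (d), (e) satisfy all four rules.

(b)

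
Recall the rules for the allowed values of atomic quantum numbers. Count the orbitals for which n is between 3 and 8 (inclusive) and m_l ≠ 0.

Count contributing orbitals for each principal shell:
n=3 → 6; n=4 → 12; n=5 → 20; n=6 → 30; n=7 → 42; n=8 → 56.
Total orbitals: 6 + 12 + 20 + 30 + 42 + 56 = 166.

166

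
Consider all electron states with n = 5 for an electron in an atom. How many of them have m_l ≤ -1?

20

With n = 5 the allowed l are 0, 1, …, 4.
The (l, m_l) pairs meeting m_l ≤ -1 give: l=1 → 1; l=2 → 2; l=3 → 3; l=4 → 4.
Orbitals: 1 + 2 + 3 + 4 = 10. Each orbital carries two spin states, so 10 × 2 = 20 states.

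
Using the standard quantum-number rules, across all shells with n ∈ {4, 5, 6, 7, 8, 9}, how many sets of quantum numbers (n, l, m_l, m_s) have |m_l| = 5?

40

Treat each shell separately and count matching orbitals:
n=6 → 2; n=7 → 4; n=8 → 6; n=9 → 8.
Orbitals: 2 + 4 + 6 + 8 = 20. Including both spin states (m_s = ±1/2) gives 2 × 20 = 40 states.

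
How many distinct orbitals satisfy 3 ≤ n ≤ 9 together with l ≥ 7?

Count contributing orbitals for each principal shell:
n=8 → 15; n=9 → 32.
Total orbitals: 15 + 32 = 47.

47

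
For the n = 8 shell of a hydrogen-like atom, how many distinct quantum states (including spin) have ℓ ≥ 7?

With n = 8 the allowed ℓ are 0, 1, …, 7.
Orbitals with ℓ ≥ 7, by ℓ: ℓ=7 → 15.
Orbitals: 15. Each orbital carries two spin states, so 15 × 2 = 30 states.

30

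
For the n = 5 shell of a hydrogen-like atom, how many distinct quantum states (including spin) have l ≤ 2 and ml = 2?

The (l, ml) pairs meeting l ≤ 2 and ml = 2 give: l=2 → 1.
Orbitals: 1. Each orbital carries two spin states, so 1 × 2 = 2 states.

2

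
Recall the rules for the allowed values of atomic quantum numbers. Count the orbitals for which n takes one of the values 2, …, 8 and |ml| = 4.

20

For each n in the range, tally the orbitals obeying |ml| = 4:
n=5 → 2; n=6 → 4; n=7 → 6; n=8 → 8.
Total orbitals: 2 + 4 + 6 + 8 = 20.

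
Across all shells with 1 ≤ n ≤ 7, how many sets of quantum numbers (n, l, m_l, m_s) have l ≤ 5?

Treat each shell separately and count matching orbitals:
n=1 → 1; n=2 → 4; n=3 → 9; n=4 → 16; n=5 → 25; n=6 → 36; n=7 → 36.
Orbitals: 1 + 4 + 9 + 16 + 25 + 36 + 36 = 127. Including both spin states (m_s = ±1/2) gives 2 × 127 = 254 states.

254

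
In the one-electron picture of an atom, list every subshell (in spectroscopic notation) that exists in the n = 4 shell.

For n = 4, ℓ runs from 0 to 3. In spectroscopic notation ℓ = 0,1,2,… ↔ s,p,d,f,g,h,i, so the subshells are 4s, 4p, 4d, 4f.

4s, 4p, 4d, 4f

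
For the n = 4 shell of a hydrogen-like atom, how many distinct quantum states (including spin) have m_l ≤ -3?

2

With n = 4 the allowed l are 0, 1, …, 3.
Contributions: l=3 → 1.
Orbitals: 1. Each orbital carries two spin states, so 1 × 2 = 2 states.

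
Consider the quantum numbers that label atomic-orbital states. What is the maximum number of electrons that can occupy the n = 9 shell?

A shell holds 2n² electrons: 2 × 9² = 2 × 81 = 162.

162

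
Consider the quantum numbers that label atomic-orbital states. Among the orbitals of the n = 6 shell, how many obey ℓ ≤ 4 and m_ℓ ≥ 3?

The n = 6 shell has ℓ = 0 through 5; check each.
Per ℓ-value: ℓ=3 → 1; ℓ=4 → 2.
Total orbitals: 1 + 2 = 3.

3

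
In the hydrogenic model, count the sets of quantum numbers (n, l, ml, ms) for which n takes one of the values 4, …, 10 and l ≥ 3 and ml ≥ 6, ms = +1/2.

Work shell by shell — for each n, count the (l, ml) pairs that satisfy l ≥ 3 and ml ≥ 6:
n=7 → 1; n=8 → 3; n=9 → 6; n=10 → 10.
Orbitals: 1 + 3 + 6 + 10 = 20. With ms fixed to +1/2 there is one state per orbital, so 20 states.

20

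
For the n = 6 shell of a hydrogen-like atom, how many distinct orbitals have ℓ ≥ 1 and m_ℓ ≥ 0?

20

With n = 6 the allowed ℓ are 0, 1, …, 5.
Per ℓ-value: ℓ=1 → 2; ℓ=2 → 3; ℓ=3 → 4; ℓ=4 → 5; ℓ=5 → 6.
Total orbitals: 2 + 3 + 4 + 5 + 6 = 20.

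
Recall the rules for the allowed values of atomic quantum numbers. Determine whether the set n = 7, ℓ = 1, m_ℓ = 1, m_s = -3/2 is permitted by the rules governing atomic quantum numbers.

The spin quantum number for an electron can only be m_s = +1/2 or −1/2; m_s = -3/2 is not one of those.

Not allowed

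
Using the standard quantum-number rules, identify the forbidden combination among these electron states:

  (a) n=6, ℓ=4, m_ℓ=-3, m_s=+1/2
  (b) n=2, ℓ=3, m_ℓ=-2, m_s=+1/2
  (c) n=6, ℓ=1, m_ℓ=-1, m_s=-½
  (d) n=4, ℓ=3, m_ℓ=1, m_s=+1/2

(b)

(b) has ℓ = 3 ≥ n = 2, violating 0 ≤ ℓ ≤ n−1.
The remaining sets (a), (c), (d) satisfy all four rules.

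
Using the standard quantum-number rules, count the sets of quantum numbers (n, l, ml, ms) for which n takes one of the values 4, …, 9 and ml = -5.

For each n in the range, tally the orbitals obeying ml = -5:
n=6 → 1; n=7 → 2; n=8 → 3; n=9 → 4.
Orbitals: 1 + 2 + 3 + 4 = 10. Including both spin states (ms = ±1/2) gives 2 × 10 = 20 states.

20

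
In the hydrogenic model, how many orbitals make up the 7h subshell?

11

A subshell has 2ℓ+1 orbitals; with ℓ = 5, that's 11.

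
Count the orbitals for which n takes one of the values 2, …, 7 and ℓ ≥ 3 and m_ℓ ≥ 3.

Treat each shell separately and count matching orbitals:
n=4 → 1; n=5 → 3; n=6 → 6; n=7 → 10.
Total orbitals: 1 + 3 + 6 + 10 = 20.

20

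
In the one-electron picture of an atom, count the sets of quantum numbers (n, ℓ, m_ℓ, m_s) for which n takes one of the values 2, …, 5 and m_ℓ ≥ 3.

8

Count contributing orbitals for each principal shell:
n=4 → 1; n=5 → 3.
Orbitals: 1 + 3 = 4. Including both spin states (m_s = ±1/2) gives 2 × 4 = 8 states.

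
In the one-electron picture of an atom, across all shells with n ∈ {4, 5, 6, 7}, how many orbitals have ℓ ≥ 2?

110

Go shell by shell, enumerating (ℓ, m_ℓ) with ℓ ≥ 2:
n=4 → 12; n=5 → 21; n=6 → 32; n=7 → 45.
Total orbitals: 12 + 21 + 32 + 45 = 110.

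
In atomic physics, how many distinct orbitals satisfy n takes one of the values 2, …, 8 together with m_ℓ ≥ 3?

Per-shell orbital counts meeting the constraint:
n=4 → 1; n=5 → 3; n=6 → 6; n=7 → 10; n=8 → 15.
Total orbitals: 1 + 3 + 6 + 10 + 15 = 35.

35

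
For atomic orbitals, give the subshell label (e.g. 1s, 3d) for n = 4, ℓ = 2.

ℓ = 2 corresponds to the letter 'd', so the subshell is 4d.

4d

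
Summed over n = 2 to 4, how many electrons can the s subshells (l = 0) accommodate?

6

An s subshell (l = 0) exists for every n ≥ 1, so shells n = 2, 3, 4 each contribute one — 3 subshells.
Since each s subshell holds 2(2·0+1) = 2 electrons, the total is 3 × 2 = 6.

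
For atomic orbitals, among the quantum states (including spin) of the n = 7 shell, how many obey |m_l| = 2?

20

Go through l = 0, …, 6 (the values permitted for n = 7).
The (l, m_l) pairs meeting |m_l| = 2 give: l=2 → 2; l=3 → 2; l=4 → 2; l=5 → 2; l=6 → 2.
Orbitals: 2 + 2 + 2 + 2 + 2 = 10. Each orbital carries two spin states, so 10 × 2 = 20 states.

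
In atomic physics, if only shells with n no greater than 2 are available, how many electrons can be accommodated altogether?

Total orbitals = 1² + 2² = 5. Doubling for spin gives 10 electrons.

10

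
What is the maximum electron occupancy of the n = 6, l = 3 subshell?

A subshell with l = 3 has 2l+1 = 7 orbitals, each holding 2 electrons (spin ±1/2), so 7 × 2 = 14.

14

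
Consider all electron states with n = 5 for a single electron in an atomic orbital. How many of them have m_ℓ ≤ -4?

2

Contributions: ℓ=4 → 1.
Orbitals: 1. Each orbital carries two spin states, so 1 × 2 = 2 states.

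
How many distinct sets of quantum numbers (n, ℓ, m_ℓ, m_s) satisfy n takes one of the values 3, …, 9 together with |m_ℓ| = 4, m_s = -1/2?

Count contributing orbitals for each principal shell:
n=5 → 2; n=6 → 4; n=7 → 6; n=8 → 8; n=9 → 10.
Orbitals: 2 + 4 + 6 + 8 + 10 = 30. With m_s fixed to -1/2 there is one state per orbital, so 30 states.

30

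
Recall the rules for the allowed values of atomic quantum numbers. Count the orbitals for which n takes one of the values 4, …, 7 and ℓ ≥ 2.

For each n in the range, tally the orbitals obeying ℓ ≥ 2:
n=4 → 12; n=5 → 21; n=6 → 32; n=7 → 45.
Total orbitals: 12 + 21 + 32 + 45 = 110.

110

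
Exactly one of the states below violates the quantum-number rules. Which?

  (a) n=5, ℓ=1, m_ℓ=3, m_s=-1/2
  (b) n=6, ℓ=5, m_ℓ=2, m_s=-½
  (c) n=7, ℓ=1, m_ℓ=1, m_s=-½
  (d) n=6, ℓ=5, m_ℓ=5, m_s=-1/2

(a) has |m_ℓ| = 3 > ℓ = 1, violating −ℓ ≤ m_ℓ ≤ ℓ.
The remaining sets (b), (c), (d) satisfy all four rules.

(a)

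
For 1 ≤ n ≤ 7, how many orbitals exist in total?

Total orbitals = 1² + 2² + 3² + 4² + 5² + 6² + 7² = 140.

140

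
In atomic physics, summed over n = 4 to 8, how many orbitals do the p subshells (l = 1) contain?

A p subshell (l = 1) exists for every n ≥ 2, so shells n = 4, 5, 6, 7, 8 each contribute one — 5 subshells.
Since each p subshell has 2·1+1 = 3 orbitals, the total is 5 × 3 = 15.

15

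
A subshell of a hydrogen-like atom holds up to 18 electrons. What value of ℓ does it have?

ℓ = 4

2(2ℓ+1) = 18 ⇒ 2ℓ+1 = 9 ⇒ ℓ = 4.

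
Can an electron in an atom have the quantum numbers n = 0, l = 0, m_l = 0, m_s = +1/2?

The principal quantum number must be a positive integer (n ≥ 1), but here n = 0.

Not allowed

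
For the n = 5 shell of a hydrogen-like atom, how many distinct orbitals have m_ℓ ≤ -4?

Per ℓ-value: ℓ=4 → 1.
Total orbitals: 1.

1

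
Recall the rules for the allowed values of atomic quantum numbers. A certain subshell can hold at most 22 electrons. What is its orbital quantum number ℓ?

2(2ℓ+1) = 22 ⇒ 2ℓ+1 = 11 ⇒ ℓ = 5.

ℓ = 5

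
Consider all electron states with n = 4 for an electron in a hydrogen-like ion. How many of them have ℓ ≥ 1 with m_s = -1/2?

Contributions: ℓ=1 → 3; ℓ=2 → 5; ℓ=3 → 7.
Orbitals: 3 + 5 + 7 = 15. With m_s fixed to a single value there is one state per orbital, giving 15 states.

15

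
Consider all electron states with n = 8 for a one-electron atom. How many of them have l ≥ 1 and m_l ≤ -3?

30

For n = 8, l ranges over 0 … 7.
Orbitals with l ≥ 1 and m_l ≤ -3, by l: l=3 → 1; l=4 → 2; l=5 → 3; l=6 → 4; l=7 → 5.
Orbitals: 1 + 2 + 3 + 4 + 5 = 15. Each orbital carries two spin states, so 15 × 2 = 30 states.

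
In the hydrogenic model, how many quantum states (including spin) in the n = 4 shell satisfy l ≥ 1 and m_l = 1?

6

Go through l = 0, …, 3 (the values permitted for n = 4).
Per l-value: l=1 → 1; l=2 → 1; l=3 → 1.
Orbitals: 1 + 1 + 1 = 3. Each orbital carries two spin states, so 3 × 2 = 6 states.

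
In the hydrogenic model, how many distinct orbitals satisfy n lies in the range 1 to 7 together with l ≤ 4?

Per-shell orbital counts meeting the constraint:
n=1 → 1; n=2 → 4; n=3 → 9; n=4 → 16; n=5 → 25; n=6 → 25; n=7 → 25.
Total orbitals: 1 + 4 + 9 + 16 + 25 + 25 + 25 = 105.

105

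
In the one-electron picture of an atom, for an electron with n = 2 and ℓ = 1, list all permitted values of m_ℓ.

m_ℓ takes every integer from −ℓ to +ℓ. With ℓ = 1 that gives the 3 values -1, 0, 1.

-1, 0, 1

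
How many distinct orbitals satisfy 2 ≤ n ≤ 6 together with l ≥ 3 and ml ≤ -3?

Go shell by shell, enumerating (l, ml) with l ≥ 3 and ml ≤ -3:
n=4 → 1; n=5 → 3; n=6 → 6.
Total orbitals: 1 + 3 + 6 = 10.

10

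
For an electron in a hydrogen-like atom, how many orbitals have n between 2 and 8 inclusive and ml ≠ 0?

Go shell by shell, enumerating (l, ml) with ml ≠ 0:
n=2 → 2; n=3 → 6; n=4 → 12; n=5 → 20; n=6 → 30; n=7 → 42; n=8 → 56.
Total orbitals: 2 + 6 + 12 + 20 + 30 + 42 + 56 = 168.

168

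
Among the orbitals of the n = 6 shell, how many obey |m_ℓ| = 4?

4

Go through ℓ = 0, …, 5 (the values permitted for n = 6).
Orbitals with |m_ℓ| = 4, by ℓ: ℓ=4 → 2; ℓ=5 → 2.
Total orbitals: 2 + 2 = 4.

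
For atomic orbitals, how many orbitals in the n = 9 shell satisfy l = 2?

5

With n = 9 the allowed l are 0, 1, …, 8.
The (l, m_l) pairs meeting l = 2 give: l=2 → 5.
Total orbitals: 5.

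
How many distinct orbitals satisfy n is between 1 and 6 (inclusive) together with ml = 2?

10

Treat each shell separately and count matching orbitals:
n=3 → 1; n=4 → 2; n=5 → 3; n=6 → 4.
Total orbitals: 1 + 2 + 3 + 4 = 10.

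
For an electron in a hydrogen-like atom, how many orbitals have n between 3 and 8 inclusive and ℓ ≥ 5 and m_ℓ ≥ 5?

Count contributing orbitals for each principal shell:
n=6 → 1; n=7 → 3; n=8 → 6.
Total orbitals: 1 + 3 + 6 = 10.

10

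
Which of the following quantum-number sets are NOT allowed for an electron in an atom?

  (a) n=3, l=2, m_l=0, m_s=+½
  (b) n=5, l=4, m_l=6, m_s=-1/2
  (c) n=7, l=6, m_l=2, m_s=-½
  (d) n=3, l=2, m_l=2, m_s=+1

(b) has |m_l| = 6 > l = 4, violating −l ≤ m_l ≤ l.
(d) has m_s = +1, but an electron's spin must be ±1/2.
The remaining sets (a), (c) satisfy all four rules.

(b) and (d)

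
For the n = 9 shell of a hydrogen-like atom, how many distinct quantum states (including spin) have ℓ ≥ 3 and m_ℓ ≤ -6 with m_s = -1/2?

For n = 9, ℓ ranges over 0 … 8.
Orbitals with ℓ ≥ 3 and m_ℓ ≤ -6, by ℓ: ℓ=6 → 1; ℓ=7 → 2; ℓ=8 → 3.
Orbitals: 1 + 2 + 3 = 6. With m_s fixed to a single value there is one state per orbital, giving 6 states.

6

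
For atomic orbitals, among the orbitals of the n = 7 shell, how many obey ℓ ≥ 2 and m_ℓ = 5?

2

With n = 7 the allowed ℓ are 0, 1, …, 6.
Per ℓ-value: ℓ=5 → 1; ℓ=6 → 1.
Total orbitals: 1 + 1 = 2.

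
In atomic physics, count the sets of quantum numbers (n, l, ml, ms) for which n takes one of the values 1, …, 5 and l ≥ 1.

100

Work shell by shell — for each n, count the (l, ml) pairs that satisfy l ≥ 1:
n=2 → 3; n=3 → 8; n=4 → 15; n=5 → 24.
Orbitals: 3 + 8 + 15 + 24 = 50. Including both spin states (ms = ±1/2) gives 2 × 50 = 100 states.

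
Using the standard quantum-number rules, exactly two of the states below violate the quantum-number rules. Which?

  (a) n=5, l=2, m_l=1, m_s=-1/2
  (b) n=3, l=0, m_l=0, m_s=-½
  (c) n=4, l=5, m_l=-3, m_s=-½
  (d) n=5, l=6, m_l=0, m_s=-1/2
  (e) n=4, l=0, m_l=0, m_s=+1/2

(c) and (d)

(c) has l = 5 ≥ n = 4, violating 0 ≤ l ≤ n−1.
(d) has l = 6 ≥ n = 5, violating 0 ≤ l ≤ n−1.
The remaining sets (a), (b), (e) satisfy all four rules.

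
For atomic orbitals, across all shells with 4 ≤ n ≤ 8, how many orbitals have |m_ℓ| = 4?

Go shell by shell, enumerating (ℓ, m_ℓ) with |m_ℓ| = 4:
n=5 → 2; n=6 → 4; n=7 → 6; n=8 → 8.
Total orbitals: 2 + 4 + 6 + 8 = 20.

20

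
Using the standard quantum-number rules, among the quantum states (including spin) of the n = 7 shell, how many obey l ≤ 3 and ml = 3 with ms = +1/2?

1

With n = 7 the allowed l are 0, 1, …, 6.
Orbitals with l ≤ 3 and ml = 3, by l: l=3 → 1.
Orbitals: 1. With ms fixed to a single value there is one state per orbital, giving 1 state.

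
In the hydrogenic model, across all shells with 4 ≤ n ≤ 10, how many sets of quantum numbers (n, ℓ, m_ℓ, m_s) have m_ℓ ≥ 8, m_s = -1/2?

For each n in the range, tally the orbitals obeying m_ℓ ≥ 8:
n=9 → 1; n=10 → 3.
Orbitals: 1 + 3 = 4. With m_s fixed to -1/2 there is one state per orbital, so 4 states.

4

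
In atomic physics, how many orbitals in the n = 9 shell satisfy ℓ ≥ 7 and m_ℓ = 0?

2

With n = 9 the allowed ℓ are 0, 1, …, 8.
The (ℓ, m_ℓ) pairs meeting ℓ ≥ 7 and m_ℓ = 0 give: ℓ=7 → 1; ℓ=8 → 1.
Total orbitals: 1 + 1 = 2.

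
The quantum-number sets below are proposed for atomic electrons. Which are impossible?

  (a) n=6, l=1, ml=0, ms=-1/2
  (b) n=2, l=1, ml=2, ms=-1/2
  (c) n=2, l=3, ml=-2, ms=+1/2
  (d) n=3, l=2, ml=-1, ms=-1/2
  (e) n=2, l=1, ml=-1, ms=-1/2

(b) and (c)

(b) has |ml| = 2 > l = 1, violating −l ≤ ml ≤ l.
(c) has l = 3 ≥ n = 2, violating 0 ≤ l ≤ n−1.
The remaining sets (a), (d), (e) satisfy all four rules.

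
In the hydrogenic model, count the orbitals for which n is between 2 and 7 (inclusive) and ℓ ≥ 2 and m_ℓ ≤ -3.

Go shell by shell, enumerating (ℓ, m_ℓ) with ℓ ≥ 2 and m_ℓ ≤ -3:
n=4 → 1; n=5 → 3; n=6 → 6; n=7 → 10.
Total orbitals: 1 + 3 + 6 + 10 = 20.

20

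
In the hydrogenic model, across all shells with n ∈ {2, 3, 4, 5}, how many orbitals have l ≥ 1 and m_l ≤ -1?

Work shell by shell — for each n, count the (l, m_l) pairs that satisfy l ≥ 1 and m_l ≤ -1:
n=2 → 1; n=3 → 3; n=4 → 6; n=5 → 10.
Total orbitals: 1 + 3 + 6 + 10 = 20.

20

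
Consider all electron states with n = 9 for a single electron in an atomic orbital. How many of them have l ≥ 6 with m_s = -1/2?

The n = 9 shell has l = 0 through 8; check each.
The (l, m_l) pairs meeting l ≥ 6 give: l=6 → 13; l=7 → 15; l=8 → 17.
Orbitals: 13 + 15 + 17 = 45. With m_s fixed to a single value there is one state per orbital, giving 45 states.

45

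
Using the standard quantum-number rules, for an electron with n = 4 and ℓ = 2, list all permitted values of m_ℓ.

-2, -1, 0, 1, 2

m_ℓ takes every integer from −ℓ to +ℓ. With ℓ = 2 that gives the 5 values -2, -1, 0, 1, 2.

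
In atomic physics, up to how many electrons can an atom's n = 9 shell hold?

162

A shell holds 2n² electrons: 2 × 9² = 2 × 81 = 162.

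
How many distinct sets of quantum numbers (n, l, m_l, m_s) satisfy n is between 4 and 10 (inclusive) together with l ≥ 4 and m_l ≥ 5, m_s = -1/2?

Work shell by shell — for each n, count the (l, m_l) pairs that satisfy l ≥ 4 and m_l ≥ 5:
n=6 → 1; n=7 → 3; n=8 → 6; n=9 → 10; n=10 → 15.
Orbitals: 1 + 3 + 6 + 10 + 15 = 35. With m_s fixed to -1/2 there is one state per orbital, so 35 states.

35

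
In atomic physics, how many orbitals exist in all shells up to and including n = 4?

30

Total orbitals = 1² + 2² + 3² + 4² = 30.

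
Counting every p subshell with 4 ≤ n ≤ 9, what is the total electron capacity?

36

A p subshell (l = 1) exists for every n ≥ 2, so shells n = 4, 5, 6, 7, 8, 9 each contribute one — 6 subshells.
Since each p subshell holds 2(2·1+1) = 6 electrons, the total is 6 × 6 = 36.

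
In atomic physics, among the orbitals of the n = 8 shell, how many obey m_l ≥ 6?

Go through l = 0, …, 7 (the values permitted for n = 8).
Contributions: l=6 → 1; l=7 → 2.
Total orbitals: 1 + 2 = 3.

3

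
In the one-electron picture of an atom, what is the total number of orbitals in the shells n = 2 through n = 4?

29

Shell n has n² orbitals: 2²=4 + 3²=9 + 4²=16 = 29 orbitals.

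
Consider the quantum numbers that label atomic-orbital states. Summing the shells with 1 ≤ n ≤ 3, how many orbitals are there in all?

14

Shell n has n² orbitals: 1²=1 + 2²=4 + 3²=9 = 14 orbitals.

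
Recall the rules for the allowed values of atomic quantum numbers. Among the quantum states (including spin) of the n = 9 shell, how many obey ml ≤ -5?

With n = 9 the allowed l are 0, 1, …, 8.
Per l-value: l=5 → 1; l=6 → 2; l=7 → 3; l=8 → 4.
Orbitals: 1 + 2 + 3 + 4 = 10. Each orbital carries two spin states, so 10 × 2 = 20 states.

20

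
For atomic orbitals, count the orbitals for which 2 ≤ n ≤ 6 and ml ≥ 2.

For each n in the range, tally the orbitals obeying ml ≥ 2:
n=3 → 1; n=4 → 3; n=5 → 6; n=6 → 10.
Total orbitals: 1 + 3 + 6 + 10 = 20.

20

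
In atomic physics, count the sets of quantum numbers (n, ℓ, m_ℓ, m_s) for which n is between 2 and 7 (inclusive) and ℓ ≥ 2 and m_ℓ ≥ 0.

130

Count contributing orbitals for each principal shell:
n=3 → 3; n=4 → 7; n=5 → 12; n=6 → 18; n=7 → 25.
Orbitals: 3 + 7 + 12 + 18 + 25 = 65. Including both spin states (m_s = ±1/2) gives 2 × 65 = 130 states.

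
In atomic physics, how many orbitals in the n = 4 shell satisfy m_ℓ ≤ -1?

6

Go through ℓ = 0, …, 3 (the values permitted for n = 4).
The (ℓ, m_ℓ) pairs meeting m_ℓ ≤ -1 give: ℓ=1 → 1; ℓ=2 → 2; ℓ=3 → 3.
Total orbitals: 1 + 2 + 3 = 6.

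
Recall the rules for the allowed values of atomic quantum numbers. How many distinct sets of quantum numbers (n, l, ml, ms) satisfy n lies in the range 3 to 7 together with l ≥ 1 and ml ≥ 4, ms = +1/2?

Work shell by shell — for each n, count the (l, ml) pairs that satisfy l ≥ 1 and ml ≥ 4:
n=5 → 1; n=6 → 3; n=7 → 6.
Orbitals: 1 + 3 + 6 = 10. With ms fixed to +1/2 there is one state per orbital, so 10 states.

10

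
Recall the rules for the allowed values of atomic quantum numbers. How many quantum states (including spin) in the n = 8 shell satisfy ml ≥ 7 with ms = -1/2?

1

Go through l = 0, …, 7 (the values permitted for n = 8).
The (l, ml) pairs meeting ml ≥ 7 give: l=7 → 1.
Orbitals: 1. With ms fixed to a single value there is one state per orbital, giving 1 state.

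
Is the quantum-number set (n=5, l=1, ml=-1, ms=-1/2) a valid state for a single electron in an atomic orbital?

Valid

n = 5 is a positive integer. l = 1 satisfies 0 ≤ l ≤ n−1 = 4. ml = -1 lies in the range −l … +l (here −1 … 1). ms = -1/2 is one of ±1/2.
All four constraints are satisfied.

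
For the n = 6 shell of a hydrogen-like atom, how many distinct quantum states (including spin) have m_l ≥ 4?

With n = 6 the allowed l are 0, 1, …, 5.
Per l-value: l=4 → 1; l=5 → 2.
Orbitals: 1 + 2 = 3. Each orbital carries two spin states, so 3 × 2 = 6 states.

6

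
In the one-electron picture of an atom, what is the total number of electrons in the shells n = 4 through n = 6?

Shell n has n² orbitals: 4²=16 + 5²=25 + 6²=36 = 77 orbitals.
Two spin states per orbital: 2 × 77 = 154 electrons.

154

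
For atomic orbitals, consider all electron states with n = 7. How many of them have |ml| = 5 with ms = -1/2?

Go through l = 0, …, 6 (the values permitted for n = 7).
The (l, ml) pairs meeting |ml| = 5 give: l=5 → 2; l=6 → 2.
Orbitals: 2 + 2 = 4. With ms fixed to a single value there is one state per orbital, giving 4 states.

4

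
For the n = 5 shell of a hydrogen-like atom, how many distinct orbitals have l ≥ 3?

Go through l = 0, …, 4 (the values permitted for n = 5).
Per l-value: l=3 → 7; l=4 → 9.
Total orbitals: 7 + 9 = 16.

16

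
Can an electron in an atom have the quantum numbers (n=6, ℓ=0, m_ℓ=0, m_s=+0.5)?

n = 6 is a positive integer. ℓ = 0 satisfies 0 ≤ ℓ ≤ n−1 = 5. m_ℓ = 0 lies in the range −ℓ … +ℓ (here 0). m_s = +1/2 is one of ±1/2.
All four constraints are satisfied.

Valid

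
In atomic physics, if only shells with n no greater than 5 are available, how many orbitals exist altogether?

Total orbitals = 1² + 2² + 3² + 4² + 5² = 55.

55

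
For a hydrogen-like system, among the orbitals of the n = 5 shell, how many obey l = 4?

9

Orbitals with l = 4, by l: l=4 → 9.
Total orbitals: 9.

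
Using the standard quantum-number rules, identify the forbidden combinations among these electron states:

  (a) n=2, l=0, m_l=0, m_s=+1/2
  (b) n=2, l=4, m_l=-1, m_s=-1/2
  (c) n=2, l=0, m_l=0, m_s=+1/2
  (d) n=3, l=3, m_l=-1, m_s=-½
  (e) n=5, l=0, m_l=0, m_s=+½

(b) has l = 4 ≥ n = 2, violating 0 ≤ l ≤ n−1.
(d) has l = 3 ≥ n = 3, violating 0 ≤ l ≤ n−1.
The remaining sets (a), (c), (e) satisfy all four rules.

(b) and (d)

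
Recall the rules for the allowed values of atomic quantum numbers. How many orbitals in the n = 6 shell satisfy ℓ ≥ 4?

For n = 6, ℓ ranges over 0 … 5.
Contributions: ℓ=4 → 9; ℓ=5 → 11.
Total orbitals: 9 + 11 = 20.

20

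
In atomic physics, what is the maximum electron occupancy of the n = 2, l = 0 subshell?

A subshell with l = 0 has 2l+1 = 1 orbital, each holding 2 electrons (spin ±1/2), so 1 × 2 = 2.

2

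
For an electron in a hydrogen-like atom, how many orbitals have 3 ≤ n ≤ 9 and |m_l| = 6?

Count contributing orbitals for each principal shell:
n=7 → 2; n=8 → 4; n=9 → 6.
Total orbitals: 2 + 4 + 6 = 12.

12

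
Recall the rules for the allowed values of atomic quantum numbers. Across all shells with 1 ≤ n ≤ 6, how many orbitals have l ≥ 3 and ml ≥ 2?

Go shell by shell, enumerating (l, ml) with l ≥ 3 and ml ≥ 2:
n=4 → 2; n=5 → 5; n=6 → 9.
Total orbitals: 2 + 5 + 9 = 16.

16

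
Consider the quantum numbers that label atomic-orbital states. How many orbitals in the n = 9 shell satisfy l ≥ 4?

65

Contributions: l=4 → 9; l=5 → 11; l=6 → 13; l=7 → 15; l=8 → 17.
Total orbitals: 9 + 11 + 13 + 15 + 17 = 65.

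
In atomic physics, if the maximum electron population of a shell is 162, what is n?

2n² = 162 ⇒ n² = 81 ⇒ n = 9.

n = 9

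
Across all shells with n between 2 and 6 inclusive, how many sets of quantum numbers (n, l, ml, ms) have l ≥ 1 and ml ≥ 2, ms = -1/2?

20

Go shell by shell, enumerating (l, ml) with l ≥ 1 and ml ≥ 2:
n=3 → 1; n=4 → 3; n=5 → 6; n=6 → 10.
Orbitals: 1 + 3 + 6 + 10 = 20. With ms fixed to -1/2 there is one state per orbital, so 20 states.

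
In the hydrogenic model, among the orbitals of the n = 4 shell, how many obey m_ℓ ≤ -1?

6

For n = 4, ℓ ranges over 0 … 3.
Per ℓ-value: ℓ=1 → 1; ℓ=2 → 2; ℓ=3 → 3.
Total orbitals: 1 + 2 + 3 = 6.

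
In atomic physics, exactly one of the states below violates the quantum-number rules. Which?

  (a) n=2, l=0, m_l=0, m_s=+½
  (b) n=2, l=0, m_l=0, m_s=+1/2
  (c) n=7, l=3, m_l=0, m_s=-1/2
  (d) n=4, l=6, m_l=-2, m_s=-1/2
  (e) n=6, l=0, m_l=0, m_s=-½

(d)

(d) has l = 6 ≥ n = 4, violating 0 ≤ l ≤ n−1.
The remaining sets (a), (b), (c), (e) satisfy all four rules.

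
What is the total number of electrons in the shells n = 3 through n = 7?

Shell n has n² orbitals: 3²=9 + 4²=16 + 5²=25 + 6²=36 + 7²=49 = 135 orbitals.
Two spin states per orbital: 2 × 135 = 270 electrons.

270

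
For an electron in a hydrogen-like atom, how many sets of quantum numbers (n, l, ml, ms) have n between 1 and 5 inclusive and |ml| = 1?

40

Go shell by shell, enumerating (l, ml) with |ml| = 1:
n=2 → 2; n=3 → 4; n=4 → 6; n=5 → 8.
Orbitals: 2 + 4 + 6 + 8 = 20. Including both spin states (ms = ±1/2) gives 2 × 20 = 40 states.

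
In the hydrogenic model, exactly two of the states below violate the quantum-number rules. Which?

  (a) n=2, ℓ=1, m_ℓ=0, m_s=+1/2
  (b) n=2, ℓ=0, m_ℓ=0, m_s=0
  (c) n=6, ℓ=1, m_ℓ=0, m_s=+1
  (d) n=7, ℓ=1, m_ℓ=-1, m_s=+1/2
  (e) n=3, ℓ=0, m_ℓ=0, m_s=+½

(b) and (c)

(b) has m_s = 0, but an electron's spin must be ±1/2.
(c) has m_s = +1, but an electron's spin must be ±1/2.
The remaining sets (a), (d), (e) satisfy all four rules.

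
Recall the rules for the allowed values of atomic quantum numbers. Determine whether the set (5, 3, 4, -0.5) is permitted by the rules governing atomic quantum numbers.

The magnetic quantum number must satisfy −l ≤ ml ≤ l. With l = 3, ml can only be -3, -2, -1, 0, 1, 2, 3, so ml = 4 is forbidden.

No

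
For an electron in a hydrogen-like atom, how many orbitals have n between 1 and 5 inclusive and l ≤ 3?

46

Per-shell orbital counts meeting the constraint:
n=1 → 1; n=2 → 4; n=3 → 9; n=4 → 16; n=5 → 16.
Total orbitals: 1 + 4 + 9 + 16 + 16 = 46.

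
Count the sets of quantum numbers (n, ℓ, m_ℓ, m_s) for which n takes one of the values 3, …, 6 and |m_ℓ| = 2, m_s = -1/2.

Treat each shell separately and count matching orbitals:
n=3 → 2; n=4 → 4; n=5 → 6; n=6 → 8.
Orbitals: 2 + 4 + 6 + 8 = 20. With m_s fixed to -1/2 there is one state per orbital, so 20 states.

20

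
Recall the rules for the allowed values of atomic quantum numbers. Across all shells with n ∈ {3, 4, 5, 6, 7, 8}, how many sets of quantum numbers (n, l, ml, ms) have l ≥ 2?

350

Per-shell orbital counts meeting the constraint:
n=3 → 5; n=4 → 12; n=5 → 21; n=6 → 32; n=7 → 45; n=8 → 60.
Orbitals: 5 + 12 + 21 + 32 + 45 + 60 = 175. Including both spin states (ms = ±1/2) gives 2 × 175 = 350 states.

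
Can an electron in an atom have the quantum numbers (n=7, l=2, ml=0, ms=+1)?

No

The spin quantum number for an electron can only be ms = +1/2 or −1/2; ms = +1 is not one of those.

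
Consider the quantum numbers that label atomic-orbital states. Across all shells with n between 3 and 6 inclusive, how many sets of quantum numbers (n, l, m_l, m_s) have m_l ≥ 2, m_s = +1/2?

20

Treat each shell separately and count matching orbitals:
n=3 → 1; n=4 → 3; n=5 → 6; n=6 → 10.
Orbitals: 1 + 3 + 6 + 10 = 20. With m_s fixed to +1/2 there is one state per orbital, so 20 states.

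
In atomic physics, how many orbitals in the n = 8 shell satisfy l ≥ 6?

28

Go through l = 0, …, 7 (the values permitted for n = 8).
Per l-value: l=6 → 13; l=7 → 15.
Total orbitals: 13 + 15 = 28.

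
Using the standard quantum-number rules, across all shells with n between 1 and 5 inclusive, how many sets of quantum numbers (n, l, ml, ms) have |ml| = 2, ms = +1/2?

Work shell by shell — for each n, count the (l, ml) pairs that satisfy |ml| = 2:
n=3 → 2; n=4 → 4; n=5 → 6.
Orbitals: 2 + 4 + 6 = 12. With ms fixed to +1/2 there is one state per orbital, so 12 states.

12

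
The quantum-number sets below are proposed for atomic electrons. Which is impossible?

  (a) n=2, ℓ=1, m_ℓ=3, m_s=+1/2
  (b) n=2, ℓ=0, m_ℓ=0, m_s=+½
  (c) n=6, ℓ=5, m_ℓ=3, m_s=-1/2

(a)

(a) has |m_ℓ| = 3 > ℓ = 1, violating −ℓ ≤ m_ℓ ≤ ℓ.
The remaining sets (b), (c) satisfy all four rules.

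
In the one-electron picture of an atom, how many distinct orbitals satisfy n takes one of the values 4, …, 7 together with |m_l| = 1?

36

Treat each shell separately and count matching orbitals:
n=4 → 6; n=5 → 8; n=6 → 10; n=7 → 12.
Total orbitals: 6 + 8 + 10 + 12 = 36.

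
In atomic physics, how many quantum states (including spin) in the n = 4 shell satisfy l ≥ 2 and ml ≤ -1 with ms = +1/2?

Go through l = 0, …, 3 (the values permitted for n = 4).
Orbitals with l ≥ 2 and ml ≤ -1, by l: l=2 → 2; l=3 → 3.
Orbitals: 2 + 3 = 5. With ms fixed to a single value there is one state per orbital, giving 5 states.

5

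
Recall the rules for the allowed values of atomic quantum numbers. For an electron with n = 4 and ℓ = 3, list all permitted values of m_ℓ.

-3, -2, -1, 0, 1, 2, 3

m_ℓ takes every integer from −ℓ to +ℓ. With ℓ = 3 that gives the 7 values -3, -2, -1, 0, 1, 2, 3.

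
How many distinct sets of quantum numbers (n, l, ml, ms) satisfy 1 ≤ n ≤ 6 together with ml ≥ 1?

Count contributing orbitals for each principal shell:
n=2 → 1; n=3 → 3; n=4 → 6; n=5 → 10; n=6 → 15.
Orbitals: 1 + 3 + 6 + 10 + 15 = 35. Including both spin states (ms = ±1/2) gives 2 × 35 = 70 states.

70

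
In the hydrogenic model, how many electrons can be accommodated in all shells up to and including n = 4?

60

Total orbitals = 1² + 2² + 3² + 4² = 30. Doubling for spin gives 60 electrons.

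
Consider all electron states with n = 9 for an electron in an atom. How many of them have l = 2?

With n = 9 the allowed l are 0, 1, …, 8.
Per l-value: l=2 → 5.
Orbitals: 5. Each orbital carries two spin states, so 5 × 2 = 10 states.

10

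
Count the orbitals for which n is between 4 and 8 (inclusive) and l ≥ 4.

For each n in the range, tally the orbitals obeying l ≥ 4:
n=5 → 9; n=6 → 20; n=7 → 33; n=8 → 48.
Total orbitals: 9 + 20 + 33 + 48 = 110.

110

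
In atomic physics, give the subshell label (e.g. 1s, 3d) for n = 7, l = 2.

7d

l = 2 corresponds to the letter 'd', so the subshell is 7d.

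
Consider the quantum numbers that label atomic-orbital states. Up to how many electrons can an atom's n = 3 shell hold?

18

A shell holds 2n² electrons: 2 × 3² = 2 × 9 = 18.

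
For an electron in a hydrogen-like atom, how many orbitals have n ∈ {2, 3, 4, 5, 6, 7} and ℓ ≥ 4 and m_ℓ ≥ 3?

Work shell by shell — for each n, count the (ℓ, m_ℓ) pairs that satisfy ℓ ≥ 4 and m_ℓ ≥ 3:
n=5 → 2; n=6 → 5; n=7 → 9.
Total orbitals: 2 + 5 + 9 = 16.

16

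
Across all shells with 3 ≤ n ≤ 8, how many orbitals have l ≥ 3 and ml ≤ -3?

35

Treat each shell separately and count matching orbitals:
n=4 → 1; n=5 → 3; n=6 → 6; n=7 → 10; n=8 → 15.
Total orbitals: 1 + 3 + 6 + 10 + 15 = 35.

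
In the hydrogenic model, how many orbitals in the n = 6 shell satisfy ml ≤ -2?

The (l, ml) pairs meeting ml ≤ -2 give: l=2 → 1; l=3 → 2; l=4 → 3; l=5 → 4.
Total orbitals: 1 + 2 + 3 + 4 = 10.

10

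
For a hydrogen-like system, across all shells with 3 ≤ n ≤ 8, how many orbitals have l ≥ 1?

Count contributing orbitals for each principal shell:
n=3 → 8; n=4 → 15; n=5 → 24; n=6 → 35; n=7 → 48; n=8 → 63.
Total orbitals: 8 + 15 + 24 + 35 + 48 + 63 = 193.

193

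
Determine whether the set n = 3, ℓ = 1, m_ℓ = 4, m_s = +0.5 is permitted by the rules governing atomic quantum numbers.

No

The magnetic quantum number must satisfy −ℓ ≤ m_ℓ ≤ ℓ. With ℓ = 1, m_ℓ can only be -1, 0, 1, so m_ℓ = 4 is forbidden.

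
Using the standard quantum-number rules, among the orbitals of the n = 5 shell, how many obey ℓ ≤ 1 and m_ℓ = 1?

Orbitals with ℓ ≤ 1 and m_ℓ = 1, by ℓ: ℓ=1 → 1.
Total orbitals: 1.

1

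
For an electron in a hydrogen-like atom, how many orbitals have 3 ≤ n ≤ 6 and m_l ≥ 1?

34

Work shell by shell — for each n, count the (l, m_l) pairs that satisfy m_l ≥ 1:
n=3 → 3; n=4 → 6; n=5 → 10; n=6 → 15.
Total orbitals: 3 + 6 + 10 + 15 = 34.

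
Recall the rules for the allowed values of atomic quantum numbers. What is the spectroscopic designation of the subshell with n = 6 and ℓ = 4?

ℓ = 4 corresponds to the letter 'g', so the subshell is 6g.

6g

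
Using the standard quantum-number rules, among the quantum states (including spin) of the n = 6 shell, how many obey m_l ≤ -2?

Go through l = 0, …, 5 (the values permitted for n = 6).
The (l, m_l) pairs meeting m_l ≤ -2 give: l=2 → 1; l=3 → 2; l=4 → 3; l=5 → 4.
Orbitals: 1 + 2 + 3 + 4 = 10. Each orbital carries two spin states, so 10 × 2 = 20 states.

20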